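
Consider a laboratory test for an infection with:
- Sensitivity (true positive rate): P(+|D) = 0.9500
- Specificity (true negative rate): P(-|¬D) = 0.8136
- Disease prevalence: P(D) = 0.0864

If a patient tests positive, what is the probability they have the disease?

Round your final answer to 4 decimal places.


Let D = has disease, + = positive test

Given:
- P(D) = 0.0864 (prevalence)
- P(+|D) = 0.9500 (sensitivity)
- P(-|¬D) = 0.8136 (specificity)
- P(+|¬D) = 0.1864 (false positive rate = 1 - specificity)

Step 1: Find P(+)
P(+) = P(+|D)P(D) + P(+|¬D)P(¬D)
     = 0.9500 × 0.0864 + 0.1864 × 0.9136
     = 0.08208000 + 0.17029504
     = 0.25237504

Step 2: Apply Bayes' theorem for P(D|+)
P(D|+) = P(+|D)P(D) / P(+)
       = 0.08208000 / 0.25237504
       = 0.3252


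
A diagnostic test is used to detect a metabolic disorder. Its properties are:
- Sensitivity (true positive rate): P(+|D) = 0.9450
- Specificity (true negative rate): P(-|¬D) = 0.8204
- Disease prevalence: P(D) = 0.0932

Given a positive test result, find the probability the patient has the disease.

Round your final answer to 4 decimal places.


Let D = has disease, + = positive test

Given:
- P(D) = 0.0932 (prevalence)
- P(+|D) = 0.9450 (sensitivity)
- P(-|¬D) = 0.8204 (specificity)
- P(+|¬D) = 0.1796 (false positive rate = 1 - specificity)

Step 1: Find P(+)
P(+) = P(+|D)P(D) + P(+|¬D)P(¬D)
     = 0.9450 × 0.0932 + 0.1796 × 0.9068
     = 0.08807400 + 0.16286128
     = 0.25093528

Step 2: Apply Bayes' theorem for P(D|+)
P(D|+) = P(+|D)P(D) / P(+)
       = 0.08807400 / 0.25093528
       = 0.3510


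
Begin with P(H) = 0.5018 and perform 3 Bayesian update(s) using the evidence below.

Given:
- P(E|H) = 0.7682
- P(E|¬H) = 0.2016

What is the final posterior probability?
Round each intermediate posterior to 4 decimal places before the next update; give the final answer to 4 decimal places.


Sequential Bayesian updating:

Initial prior: P(H) = 0.5018

Update 1:
  P(E) = 0.7682 × 0.5018 + 0.2016 × 0.4982 = 0.38548276 + 0.10043712 = 0.48591988
  P(H|E) = 0.38548276 / 0.48591988 = 0.7933

Update 2:
  P(E) = 0.7682 × 0.7933 + 0.2016 × 0.2067 = 0.60941306 + 0.04167072 = 0.65108378
  P(H|E) = 0.60941306 / 0.65108378 = 0.9360

Update 3:
  P(E) = 0.7682 × 0.9360 + 0.2016 × 0.0640 = 0.71903520 + 0.01290240 = 0.73193760
  P(H|E) = 0.71903520 / 0.73193760 = 0.9824

Final posterior: 0.9824


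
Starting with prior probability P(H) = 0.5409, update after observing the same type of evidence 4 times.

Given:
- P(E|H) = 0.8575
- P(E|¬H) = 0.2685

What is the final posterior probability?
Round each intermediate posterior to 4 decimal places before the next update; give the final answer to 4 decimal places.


Sequential Bayesian updating:

Initial prior: P(H) = 0.5409

Update 1:
  P(E) = 0.8575 × 0.5409 + 0.2685 × 0.4591 = 0.46382175 + 0.12326835 = 0.58709010
  P(H|E) = 0.46382175 / 0.58709010 = 0.7900

Update 2:
  P(E) = 0.8575 × 0.7900 + 0.2685 × 0.2100 = 0.67742500 + 0.05638500 = 0.73381000
  P(H|E) = 0.67742500 / 0.73381000 = 0.9232

Update 3:
  P(E) = 0.8575 × 0.9232 + 0.2685 × 0.0768 = 0.79164400 + 0.02062080 = 0.81226480
  P(H|E) = 0.79164400 / 0.81226480 = 0.9746

Update 4:
  P(E) = 0.8575 × 0.9746 + 0.2685 × 0.0254 = 0.83571950 + 0.00681990 = 0.84253940
  P(H|E) = 0.83571950 / 0.84253940 = 0.9919

Final posterior: 0.9919


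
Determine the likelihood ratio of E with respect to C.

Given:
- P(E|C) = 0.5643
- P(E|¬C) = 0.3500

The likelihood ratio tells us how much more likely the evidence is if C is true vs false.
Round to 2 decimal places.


Likelihood Ratio (LR) = P(E|C) / P(E|¬C)

LR = 0.5643 / 0.3500
   = 1.61

The evidence is 1.61 times more likely if C is true than if C is false.
LR > 1, so observing E raises the odds in favor of C.


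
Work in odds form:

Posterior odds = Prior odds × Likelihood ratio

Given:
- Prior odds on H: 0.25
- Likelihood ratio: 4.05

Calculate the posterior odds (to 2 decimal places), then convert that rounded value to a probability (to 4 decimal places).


Step 1: Calculate posterior odds
Posterior odds = Prior odds × LR
               = 0.25 × 4.05
               = 1.01

Step 2: Convert to probability
P(H|E) = Posterior odds / (1 + Posterior odds)
       = 1.01 / (1 + 1.01)
       = 1.01 / 2.01
       = 0.5025

The evidence increased P(H) from 0.2000 to 0.5025.


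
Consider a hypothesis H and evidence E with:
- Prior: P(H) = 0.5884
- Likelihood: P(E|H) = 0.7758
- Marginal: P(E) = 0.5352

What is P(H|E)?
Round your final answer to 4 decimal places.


Using Bayes' theorem:

P(H|E) = P(E|H) × P(H) / P(E)
       = 0.7758 × 0.5884 / 0.5352
       = 0.45648072 / 0.5352
       = 0.8529

The evidence strengthens our belief in H.
Prior: 0.5884 → Posterior: 0.8529


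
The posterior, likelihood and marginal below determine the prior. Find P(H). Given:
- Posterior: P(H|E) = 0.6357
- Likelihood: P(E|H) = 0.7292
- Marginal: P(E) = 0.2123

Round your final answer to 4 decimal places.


From Bayes' theorem: P(H|E) = P(E|H) × P(H) / P(E)

Rearranging for P(H):
P(H) = P(H|E) × P(E) / P(E|H)
     = 0.6357 × 0.2123 / 0.7292
     = 0.13495911 / 0.7292
     = 0.1851


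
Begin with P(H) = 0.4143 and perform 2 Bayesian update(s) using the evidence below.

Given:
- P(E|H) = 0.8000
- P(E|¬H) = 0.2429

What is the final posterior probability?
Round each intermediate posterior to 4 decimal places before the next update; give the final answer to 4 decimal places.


Sequential Bayesian updating:

Initial prior: P(H) = 0.4143

Update 1:
  P(E) = 0.8000 × 0.4143 + 0.2429 × 0.5857 = 0.33144000 + 0.14226653 = 0.47370653
  P(H|E) = 0.33144000 / 0.47370653 = 0.6997

Update 2:
  P(E) = 0.8000 × 0.6997 + 0.2429 × 0.3003 = 0.55976000 + 0.07294287 = 0.63270287
  P(H|E) = 0.55976000 / 0.63270287 = 0.8847

Final posterior: 0.8847


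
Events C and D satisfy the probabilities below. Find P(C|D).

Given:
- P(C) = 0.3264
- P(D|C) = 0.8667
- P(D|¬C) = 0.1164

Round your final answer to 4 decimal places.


Bayes' theorem: P(C|D) = P(D|C) × P(C) / P(D)

Step 1: Calculate P(D) using law of total probability
P(D) = P(D|C)P(C) + P(D|¬C)P(¬C)
     = 0.8667 × 0.3264 + 0.1164 × 0.6736
     = 0.28289088 + 0.07840704
     = 0.36129792

Step 2: Apply Bayes' theorem
P(C|D) = P(D|C) × P(C) / P(D)
       = 0.28289088 / 0.36129792
       = 0.7830


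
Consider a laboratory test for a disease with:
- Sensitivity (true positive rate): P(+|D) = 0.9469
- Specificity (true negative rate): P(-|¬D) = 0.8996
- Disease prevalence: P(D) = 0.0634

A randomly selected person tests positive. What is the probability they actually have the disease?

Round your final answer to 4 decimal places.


Let D = has disease, + = positive test

Given:
- P(D) = 0.0634 (prevalence)
- P(+|D) = 0.9469 (sensitivity)
- P(-|¬D) = 0.8996 (specificity)
- P(+|¬D) = 0.1004 (false positive rate = 1 - specificity)

Step 1: Find P(+)
P(+) = P(+|D)P(D) + P(+|¬D)P(¬D)
     = 0.9469 × 0.0634 + 0.1004 × 0.9366
     = 0.06003346 + 0.09403464
     = 0.15406810

Step 2: Apply Bayes' theorem for P(D|+)
P(D|+) = P(+|D)P(D) / P(+)
       = 0.06003346 / 0.15406810
       = 0.3897


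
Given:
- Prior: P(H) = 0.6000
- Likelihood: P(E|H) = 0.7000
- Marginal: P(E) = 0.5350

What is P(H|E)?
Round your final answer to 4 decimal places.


Using Bayes' theorem:

P(H|E) = P(E|H) × P(H) / P(E)
       = 0.7000 × 0.6000 / 0.5350
       = 0.42000000 / 0.5350
       = 0.7850

The evidence strengthens our belief in H.
Prior: 0.6000 → Posterior: 0.7850


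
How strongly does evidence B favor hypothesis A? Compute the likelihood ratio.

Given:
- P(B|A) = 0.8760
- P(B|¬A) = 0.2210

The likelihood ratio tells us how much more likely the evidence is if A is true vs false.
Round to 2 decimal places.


Likelihood Ratio (LR) = P(B|A) / P(B|¬A)

LR = 0.8760 / 0.2210
   = 3.96

The evidence is 3.96 times more likely if A is true than if A is false.
Since LR > 1, the evidence supports A over ¬A.


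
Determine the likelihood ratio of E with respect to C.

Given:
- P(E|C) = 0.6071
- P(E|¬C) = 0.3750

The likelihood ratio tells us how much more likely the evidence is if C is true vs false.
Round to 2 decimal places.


Likelihood Ratio (LR) = P(E|C) / P(E|¬C)

LR = 0.6071 / 0.3750
   = 1.62

The evidence is 1.62 times more likely if C is true than if C is false.
Because LR exceeds 1, E is evidence for C.


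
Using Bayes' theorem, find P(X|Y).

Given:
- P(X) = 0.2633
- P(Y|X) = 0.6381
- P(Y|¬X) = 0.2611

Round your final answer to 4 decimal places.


Bayes' theorem: P(X|Y) = P(Y|X) × P(X) / P(Y)

Step 1: Calculate P(Y) using law of total probability
P(Y) = P(Y|X)P(X) + P(Y|¬X)P(¬X)
     = 0.6381 × 0.2633 + 0.2611 × 0.7367
     = 0.16801173 + 0.19235237
     = 0.36036410

Step 2: Apply Bayes' theorem
P(X|Y) = P(Y|X) × P(X) / P(Y)
       = 0.16801173 / 0.36036410
       = 0.4662


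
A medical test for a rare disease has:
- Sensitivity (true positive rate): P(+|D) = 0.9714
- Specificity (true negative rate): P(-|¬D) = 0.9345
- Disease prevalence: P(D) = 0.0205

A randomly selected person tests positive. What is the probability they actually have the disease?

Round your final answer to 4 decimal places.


Let D = has disease, + = positive test

Given:
- P(D) = 0.0205 (prevalence)
- P(+|D) = 0.9714 (sensitivity)
- P(-|¬D) = 0.9345 (specificity)
- P(+|¬D) = 0.0655 (false positive rate = 1 - specificity)

Step 1: Find P(+)
P(+) = P(+|D)P(D) + P(+|¬D)P(¬D)
     = 0.9714 × 0.0205 + 0.0655 × 0.9795
     = 0.01991370 + 0.06415725
     = 0.08407095

Step 2: Apply Bayes' theorem for P(D|+)
P(D|+) = P(+|D)P(D) / P(+)
       = 0.01991370 / 0.08407095
       = 0.2369


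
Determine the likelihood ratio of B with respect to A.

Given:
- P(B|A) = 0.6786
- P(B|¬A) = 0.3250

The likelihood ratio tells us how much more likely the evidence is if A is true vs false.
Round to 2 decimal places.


Likelihood Ratio (LR) = P(B|A) / P(B|¬A)

LR = 0.6786 / 0.3250
   = 2.09

The evidence is 2.09 times more likely if A is true than if A is false.
Since LR > 1, the evidence supports A over ¬A.


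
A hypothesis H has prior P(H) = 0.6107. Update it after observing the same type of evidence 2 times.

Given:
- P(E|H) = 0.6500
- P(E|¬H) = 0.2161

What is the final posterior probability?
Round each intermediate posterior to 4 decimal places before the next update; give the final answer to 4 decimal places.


Sequential Bayesian updating:

Initial prior: P(H) = 0.6107

Update 1:
  P(E) = 0.6500 × 0.6107 + 0.2161 × 0.3893 = 0.39695500 + 0.08412773 = 0.48108273
  P(H|E) = 0.39695500 / 0.48108273 = 0.8251

Update 2:
  P(E) = 0.6500 × 0.8251 + 0.2161 × 0.1749 = 0.53631500 + 0.03779589 = 0.57411089
  P(H|E) = 0.53631500 / 0.57411089 = 0.9342

Final posterior: 0.9342


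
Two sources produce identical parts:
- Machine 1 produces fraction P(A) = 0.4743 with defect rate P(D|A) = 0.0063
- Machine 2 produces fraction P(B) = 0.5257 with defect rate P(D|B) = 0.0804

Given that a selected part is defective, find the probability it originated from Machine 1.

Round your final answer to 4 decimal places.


Let A = from Machine 1, D = defective

Given:
- P(A) = 0.4743, P(B) = 0.5257
- P(D|A) = 0.0063, P(D|B) = 0.0804

Step 1: Find P(D)
P(D) = P(D|A)P(A) + P(D|B)P(B)
     = 0.0063 × 0.4743 + 0.0804 × 0.5257
     = 0.00298809 + 0.04226628
     = 0.04525437

Step 2: Apply Bayes' theorem
P(A|D) = P(D|A)P(A) / P(D)
       = 0.00298809 / 0.04525437
       = 0.0660


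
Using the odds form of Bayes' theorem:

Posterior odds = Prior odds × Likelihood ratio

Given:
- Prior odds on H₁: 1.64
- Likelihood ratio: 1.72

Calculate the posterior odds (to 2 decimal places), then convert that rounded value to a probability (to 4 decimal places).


Step 1: Calculate posterior odds
Posterior odds = Prior odds × LR
               = 1.64 × 1.72
               = 2.82

Step 2: Convert to probability
P(H₁|E) = Posterior odds / (1 + Posterior odds)
       = 2.82 / (1 + 2.82)
       = 2.82 / 3.82
       = 0.7382

The evidence increased P(H₁) from 0.6212 to 0.7382.


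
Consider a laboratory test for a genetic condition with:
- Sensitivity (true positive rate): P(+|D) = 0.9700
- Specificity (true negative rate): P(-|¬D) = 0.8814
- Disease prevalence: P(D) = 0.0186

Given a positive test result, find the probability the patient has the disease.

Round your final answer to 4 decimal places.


Let D = has disease, + = positive test

Given:
- P(D) = 0.0186 (prevalence)
- P(+|D) = 0.9700 (sensitivity)
- P(-|¬D) = 0.8814 (specificity)
- P(+|¬D) = 0.1186 (false positive rate = 1 - specificity)

Step 1: Find P(+)
P(+) = P(+|D)P(D) + P(+|¬D)P(¬D)
     = 0.9700 × 0.0186 + 0.1186 × 0.9814
     = 0.01804200 + 0.11639404
     = 0.13443604

Step 2: Apply Bayes' theorem for P(D|+)
P(D|+) = P(+|D)P(D) / P(+)
       = 0.01804200 / 0.13443604
       = 0.1342


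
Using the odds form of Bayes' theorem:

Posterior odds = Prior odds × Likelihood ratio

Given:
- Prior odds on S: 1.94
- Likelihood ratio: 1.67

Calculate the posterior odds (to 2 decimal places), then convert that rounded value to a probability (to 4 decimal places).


Step 1: Calculate posterior odds
Posterior odds = Prior odds × LR
               = 1.94 × 1.67
               = 3.24

Step 2: Convert to probability
P(S|E) = Posterior odds / (1 + Posterior odds)
       = 3.24 / (1 + 3.24)
       = 3.24 / 4.24
       = 0.7642

The evidence increased P(S) from 0.6599 to 0.7642.


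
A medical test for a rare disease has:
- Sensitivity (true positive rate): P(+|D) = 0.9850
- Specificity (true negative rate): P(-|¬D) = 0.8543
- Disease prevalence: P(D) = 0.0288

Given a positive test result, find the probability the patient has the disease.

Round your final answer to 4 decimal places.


Let D = has disease, + = positive test

Given:
- P(D) = 0.0288 (prevalence)
- P(+|D) = 0.9850 (sensitivity)
- P(-|¬D) = 0.8543 (specificity)
- P(+|¬D) = 0.1457 (false positive rate = 1 - specificity)

Step 1: Find P(+)
P(+) = P(+|D)P(D) + P(+|¬D)P(¬D)
     = 0.9850 × 0.0288 + 0.1457 × 0.9712
     = 0.02836800 + 0.14150384
     = 0.16987184

Step 2: Apply Bayes' theorem for P(D|+)
P(D|+) = P(+|D)P(D) / P(+)
       = 0.02836800 / 0.16987184
       = 0.1670


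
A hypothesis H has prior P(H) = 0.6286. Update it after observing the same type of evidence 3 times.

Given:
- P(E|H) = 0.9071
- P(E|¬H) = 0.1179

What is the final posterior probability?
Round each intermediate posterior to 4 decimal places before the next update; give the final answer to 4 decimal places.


Sequential Bayesian updating:

Initial prior: P(H) = 0.6286

Update 1:
  P(E) = 0.9071 × 0.6286 + 0.1179 × 0.3714 = 0.57020306 + 0.04378806 = 0.61399112
  P(H|E) = 0.57020306 / 0.61399112 = 0.9287

Update 2:
  P(E) = 0.9071 × 0.9287 + 0.1179 × 0.0713 = 0.84242377 + 0.00840627 = 0.85083004
  P(H|E) = 0.84242377 / 0.85083004 = 0.9901

Update 3:
  P(E) = 0.9071 × 0.9901 + 0.1179 × 0.0099 = 0.89811971 + 0.00116721 = 0.89928692
  P(H|E) = 0.89811971 / 0.89928692 = 0.9987

Final posterior: 0.9987


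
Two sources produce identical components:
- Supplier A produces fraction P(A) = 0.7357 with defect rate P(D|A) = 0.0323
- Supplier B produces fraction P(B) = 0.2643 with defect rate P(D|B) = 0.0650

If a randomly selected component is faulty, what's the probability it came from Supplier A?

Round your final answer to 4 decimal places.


Let A = from Supplier A, D = faulty

Given:
- P(A) = 0.7357, P(B) = 0.2643
- P(D|A) = 0.0323, P(D|B) = 0.0650

Step 1: Find P(D)
P(D) = P(D|A)P(A) + P(D|B)P(B)
     = 0.0323 × 0.7357 + 0.0650 × 0.2643
     = 0.02376311 + 0.01717950
     = 0.04094261

Step 2: Apply Bayes' theorem
P(A|D) = P(D|A)P(A) / P(D)
       = 0.02376311 / 0.04094261
       = 0.5804


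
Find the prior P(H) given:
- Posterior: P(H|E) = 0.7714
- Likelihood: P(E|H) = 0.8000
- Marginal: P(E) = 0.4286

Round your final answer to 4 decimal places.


From Bayes' theorem: P(H|E) = P(E|H) × P(H) / P(E)

Rearranging for P(H):
P(H) = P(H|E) × P(E) / P(E|H)
     = 0.7714 × 0.4286 / 0.8000
     = 0.33062204 / 0.8000
     = 0.4133


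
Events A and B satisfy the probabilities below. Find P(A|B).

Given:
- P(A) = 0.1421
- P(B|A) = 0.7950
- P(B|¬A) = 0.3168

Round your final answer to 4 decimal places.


Bayes' theorem: P(A|B) = P(B|A) × P(A) / P(B)

Step 1: Calculate P(B) using law of total probability
P(B) = P(B|A)P(A) + P(B|¬A)P(¬A)
     = 0.7950 × 0.1421 + 0.3168 × 0.8579
     = 0.11296950 + 0.27178272
     = 0.38475222

Step 2: Apply Bayes' theorem
P(A|B) = P(B|A) × P(A) / P(B)
       = 0.11296950 / 0.38475222
       = 0.2936


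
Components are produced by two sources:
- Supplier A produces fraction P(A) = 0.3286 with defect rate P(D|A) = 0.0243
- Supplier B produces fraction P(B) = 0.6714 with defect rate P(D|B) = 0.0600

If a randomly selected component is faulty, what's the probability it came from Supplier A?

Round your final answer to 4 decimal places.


Let A = from Supplier A, D = faulty

Given:
- P(A) = 0.3286, P(B) = 0.6714
- P(D|A) = 0.0243, P(D|B) = 0.0600

Step 1: Find P(D)
P(D) = P(D|A)P(A) + P(D|B)P(B)
     = 0.0243 × 0.3286 + 0.0600 × 0.6714
     = 0.00798498 + 0.04028400
     = 0.04826898

Step 2: Apply Bayes' theorem
P(A|D) = P(D|A)P(A) / P(D)
       = 0.00798498 / 0.04826898
       = 0.1654


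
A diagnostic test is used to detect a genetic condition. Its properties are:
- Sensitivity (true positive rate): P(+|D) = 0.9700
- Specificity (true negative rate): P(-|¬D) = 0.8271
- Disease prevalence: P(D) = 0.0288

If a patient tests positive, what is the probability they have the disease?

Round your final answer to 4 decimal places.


Let D = has disease, + = positive test

Given:
- P(D) = 0.0288 (prevalence)
- P(+|D) = 0.9700 (sensitivity)
- P(-|¬D) = 0.8271 (specificity)
- P(+|¬D) = 0.1729 (false positive rate = 1 - specificity)

Step 1: Find P(+)
P(+) = P(+|D)P(D) + P(+|¬D)P(¬D)
     = 0.9700 × 0.0288 + 0.1729 × 0.9712
     = 0.02793600 + 0.16792048
     = 0.19585648

Step 2: Apply Bayes' theorem for P(D|+)
P(D|+) = P(+|D)P(D) / P(+)
       = 0.02793600 / 0.19585648
       = 0.1426


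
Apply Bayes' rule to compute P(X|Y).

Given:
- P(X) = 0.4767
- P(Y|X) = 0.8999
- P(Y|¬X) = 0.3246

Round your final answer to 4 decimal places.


Bayes' theorem: P(X|Y) = P(Y|X) × P(X) / P(Y)

Step 1: Calculate P(Y) using law of total probability
P(Y) = P(Y|X)P(X) + P(Y|¬X)P(¬X)
     = 0.8999 × 0.4767 + 0.3246 × 0.5233
     = 0.42898233 + 0.16986318
     = 0.59884551

Step 2: Apply Bayes' theorem
P(X|Y) = P(Y|X) × P(X) / P(Y)
       = 0.42898233 / 0.59884551
       = 0.7163


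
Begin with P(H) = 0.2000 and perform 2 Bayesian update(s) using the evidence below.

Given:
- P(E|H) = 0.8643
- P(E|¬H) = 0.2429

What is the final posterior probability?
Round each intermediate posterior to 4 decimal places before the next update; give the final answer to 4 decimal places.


Sequential Bayesian updating:

Initial prior: P(H) = 0.2000

Update 1:
  P(E) = 0.8643 × 0.2000 + 0.2429 × 0.8000 = 0.17286000 + 0.19432000 = 0.36718000
  P(H|E) = 0.17286000 / 0.36718000 = 0.4708

Update 2:
  P(E) = 0.8643 × 0.4708 + 0.2429 × 0.5292 = 0.40691244 + 0.12854268 = 0.53545512
  P(H|E) = 0.40691244 / 0.53545512 = 0.7599

Final posterior: 0.7599


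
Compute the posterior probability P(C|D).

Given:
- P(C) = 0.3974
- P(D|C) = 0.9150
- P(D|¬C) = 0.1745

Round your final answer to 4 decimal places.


Bayes' theorem: P(C|D) = P(D|C) × P(C) / P(D)

Step 1: Calculate P(D) using law of total probability
P(D) = P(D|C)P(C) + P(D|¬C)P(¬C)
     = 0.9150 × 0.3974 + 0.1745 × 0.6026
     = 0.36362100 + 0.10515370
     = 0.46877470

Step 2: Apply Bayes' theorem
P(C|D) = P(D|C) × P(C) / P(D)
       = 0.36362100 / 0.46877470
       = 0.7757


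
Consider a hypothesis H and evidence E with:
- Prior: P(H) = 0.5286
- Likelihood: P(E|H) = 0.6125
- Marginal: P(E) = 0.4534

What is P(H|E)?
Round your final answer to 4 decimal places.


Using Bayes' theorem:

P(H|E) = P(E|H) × P(H) / P(E)
       = 0.6125 × 0.5286 / 0.4534
       = 0.32376750 / 0.4534
       = 0.7141

The evidence strengthens our belief in H.
Prior: 0.5286 → Posterior: 0.7141


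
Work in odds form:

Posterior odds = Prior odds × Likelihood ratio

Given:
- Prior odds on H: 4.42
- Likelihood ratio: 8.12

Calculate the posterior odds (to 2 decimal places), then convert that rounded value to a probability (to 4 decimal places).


Step 1: Calculate posterior odds
Posterior odds = Prior odds × LR
               = 4.42 × 8.12
               = 35.89

Step 2: Convert to probability
P(H|E) = Posterior odds / (1 + Posterior odds)
       = 35.89 / (1 + 35.89)
       = 35.89 / 36.89
       = 0.9729

The evidence increased P(H) from 0.8155 to 0.9729.


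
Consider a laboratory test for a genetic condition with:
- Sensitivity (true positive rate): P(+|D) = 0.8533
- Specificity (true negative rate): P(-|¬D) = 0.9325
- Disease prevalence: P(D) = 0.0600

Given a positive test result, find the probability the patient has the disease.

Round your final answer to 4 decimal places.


Let D = has disease, + = positive test

Given:
- P(D) = 0.0600 (prevalence)
- P(+|D) = 0.8533 (sensitivity)
- P(-|¬D) = 0.9325 (specificity)
- P(+|¬D) = 0.0675 (false positive rate = 1 - specificity)

Step 1: Find P(+)
P(+) = P(+|D)P(D) + P(+|¬D)P(¬D)
     = 0.8533 × 0.0600 + 0.0675 × 0.9400
     = 0.05119800 + 0.06345000
     = 0.11464800

Step 2: Apply Bayes' theorem for P(D|+)
P(D|+) = P(+|D)P(D) / P(+)
       = 0.05119800 / 0.11464800
       = 0.4466


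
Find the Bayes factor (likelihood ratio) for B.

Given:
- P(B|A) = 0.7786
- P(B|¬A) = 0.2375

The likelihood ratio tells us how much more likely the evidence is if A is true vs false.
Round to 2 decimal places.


Likelihood Ratio (LR) = P(B|A) / P(B|¬A)

LR = 0.7786 / 0.2375
   = 3.28

The evidence is 3.28 times more likely if A is true than if A is false.
Since LR > 1, the evidence supports A over ¬A.


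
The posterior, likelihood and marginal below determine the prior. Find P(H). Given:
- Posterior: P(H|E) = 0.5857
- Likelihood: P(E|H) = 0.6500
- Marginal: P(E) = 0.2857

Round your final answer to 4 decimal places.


From Bayes' theorem: P(H|E) = P(E|H) × P(H) / P(E)

Rearranging for P(H):
P(H) = P(H|E) × P(E) / P(E|H)
     = 0.5857 × 0.2857 / 0.6500
     = 0.16733449 / 0.6500
     = 0.2574


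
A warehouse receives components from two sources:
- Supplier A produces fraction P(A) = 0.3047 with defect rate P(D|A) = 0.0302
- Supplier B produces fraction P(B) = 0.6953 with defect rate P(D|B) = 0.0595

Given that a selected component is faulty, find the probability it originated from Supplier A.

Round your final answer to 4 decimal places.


Let A = from Supplier A, D = faulty

Given:
- P(A) = 0.3047, P(B) = 0.6953
- P(D|A) = 0.0302, P(D|B) = 0.0595

Step 1: Find P(D)
P(D) = P(D|A)P(A) + P(D|B)P(B)
     = 0.0302 × 0.3047 + 0.0595 × 0.6953
     = 0.00920194 + 0.04137035
     = 0.05057229

Step 2: Apply Bayes' theorem
P(A|D) = P(D|A)P(A) / P(D)
       = 0.00920194 / 0.05057229
       = 0.1820


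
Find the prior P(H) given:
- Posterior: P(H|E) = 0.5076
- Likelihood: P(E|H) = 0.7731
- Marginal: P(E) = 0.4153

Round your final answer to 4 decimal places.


From Bayes' theorem: P(H|E) = P(E|H) × P(H) / P(E)

Rearranging for P(H):
P(H) = P(H|E) × P(E) / P(E|H)
     = 0.5076 × 0.4153 / 0.7731
     = 0.21080628 / 0.7731
     = 0.2727


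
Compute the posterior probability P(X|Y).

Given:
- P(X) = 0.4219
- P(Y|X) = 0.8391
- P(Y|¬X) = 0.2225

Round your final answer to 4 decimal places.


Bayes' theorem: P(X|Y) = P(Y|X) × P(X) / P(Y)

Step 1: Calculate P(Y) using law of total probability
P(Y) = P(Y|X)P(X) + P(Y|¬X)P(¬X)
     = 0.8391 × 0.4219 + 0.2225 × 0.5781
     = 0.35401629 + 0.12862725
     = 0.48264354

Step 2: Apply Bayes' theorem
P(X|Y) = P(Y|X) × P(X) / P(Y)
       = 0.35401629 / 0.48264354
       = 0.7335


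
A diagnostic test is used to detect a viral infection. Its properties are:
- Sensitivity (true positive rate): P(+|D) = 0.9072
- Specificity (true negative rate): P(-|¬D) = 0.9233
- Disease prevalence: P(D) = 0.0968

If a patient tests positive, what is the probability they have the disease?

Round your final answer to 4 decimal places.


Let D = has disease, + = positive test

Given:
- P(D) = 0.0968 (prevalence)
- P(+|D) = 0.9072 (sensitivity)
- P(-|¬D) = 0.9233 (specificity)
- P(+|¬D) = 0.0767 (false positive rate = 1 - specificity)

Step 1: Find P(+)
P(+) = P(+|D)P(D) + P(+|¬D)P(¬D)
     = 0.9072 × 0.0968 + 0.0767 × 0.9032
     = 0.08781696 + 0.06927544
     = 0.15709240

Step 2: Apply Bayes' theorem for P(D|+)
P(D|+) = P(+|D)P(D) / P(+)
       = 0.08781696 / 0.15709240
       = 0.5590


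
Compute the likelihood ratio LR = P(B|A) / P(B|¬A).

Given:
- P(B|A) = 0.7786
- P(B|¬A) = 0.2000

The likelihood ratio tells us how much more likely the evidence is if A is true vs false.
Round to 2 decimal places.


Likelihood Ratio (LR) = P(B|A) / P(B|¬A)

LR = 0.7786 / 0.2000
   = 3.89

The evidence is 3.89 times more likely if A is true than if A is false.
Because LR exceeds 1, B is evidence for A.


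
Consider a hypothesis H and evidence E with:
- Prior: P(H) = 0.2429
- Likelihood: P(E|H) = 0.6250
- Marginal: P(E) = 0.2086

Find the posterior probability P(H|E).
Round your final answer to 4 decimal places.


Using Bayes' theorem:

P(H|E) = P(E|H) × P(H) / P(E)
       = 0.6250 × 0.2429 / 0.2086
       = 0.15181250 / 0.2086
       = 0.7278

The evidence strengthens our belief in H.
Prior: 0.2429 → Posterior: 0.7278


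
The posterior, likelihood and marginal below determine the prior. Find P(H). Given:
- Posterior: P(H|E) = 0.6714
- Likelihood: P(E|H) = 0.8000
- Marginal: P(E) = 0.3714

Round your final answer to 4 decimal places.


From Bayes' theorem: P(H|E) = P(E|H) × P(H) / P(E)

Rearranging for P(H):
P(H) = P(H|E) × P(E) / P(E|H)
     = 0.6714 × 0.3714 / 0.8000
     = 0.24935796 / 0.8000
     = 0.3117


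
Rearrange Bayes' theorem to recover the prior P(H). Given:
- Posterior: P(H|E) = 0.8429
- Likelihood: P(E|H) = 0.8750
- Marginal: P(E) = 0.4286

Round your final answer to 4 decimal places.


From Bayes' theorem: P(H|E) = P(E|H) × P(H) / P(E)

Rearranging for P(H):
P(H) = P(H|E) × P(E) / P(E|H)
     = 0.8429 × 0.4286 / 0.8750
     = 0.36126694 / 0.8750
     = 0.4129


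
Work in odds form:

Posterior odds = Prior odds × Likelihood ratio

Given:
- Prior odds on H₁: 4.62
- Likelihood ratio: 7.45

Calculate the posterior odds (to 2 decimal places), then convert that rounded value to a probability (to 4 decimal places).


Step 1: Calculate posterior odds
Posterior odds = Prior odds × LR
               = 4.62 × 7.45
               = 34.42

Step 2: Convert to probability
P(H₁|E) = Posterior odds / (1 + Posterior odds)
       = 34.42 / (1 + 34.42)
       = 34.42 / 35.42
       = 0.9718

The evidence increased P(H₁) from 0.8221 to 0.9718.


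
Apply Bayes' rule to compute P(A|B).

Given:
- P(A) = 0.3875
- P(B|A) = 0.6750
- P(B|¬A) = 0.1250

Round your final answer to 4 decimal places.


Bayes' theorem: P(A|B) = P(B|A) × P(A) / P(B)

Step 1: Calculate P(B) using law of total probability
P(B) = P(B|A)P(A) + P(B|¬A)P(¬A)
     = 0.6750 × 0.3875 + 0.1250 × 0.6125
     = 0.26156250 + 0.07656250
     = 0.33812500

Step 2: Apply Bayes' theorem
P(A|B) = P(B|A) × P(A) / P(B)
       = 0.26156250 / 0.33812500
       = 0.7736


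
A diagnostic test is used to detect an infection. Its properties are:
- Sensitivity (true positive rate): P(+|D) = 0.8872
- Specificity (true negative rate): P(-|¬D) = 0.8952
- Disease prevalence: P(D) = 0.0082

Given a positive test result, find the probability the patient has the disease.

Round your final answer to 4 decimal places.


Let D = has disease, + = positive test

Given:
- P(D) = 0.0082 (prevalence)
- P(+|D) = 0.8872 (sensitivity)
- P(-|¬D) = 0.8952 (specificity)
- P(+|¬D) = 0.1048 (false positive rate = 1 - specificity)

Step 1: Find P(+)
P(+) = P(+|D)P(D) + P(+|¬D)P(¬D)
     = 0.8872 × 0.0082 + 0.1048 × 0.9918
     = 0.00727504 + 0.10394064
     = 0.11121568

Step 2: Apply Bayes' theorem for P(D|+)
P(D|+) = P(+|D)P(D) / P(+)
       = 0.00727504 / 0.11121568
       = 0.0654


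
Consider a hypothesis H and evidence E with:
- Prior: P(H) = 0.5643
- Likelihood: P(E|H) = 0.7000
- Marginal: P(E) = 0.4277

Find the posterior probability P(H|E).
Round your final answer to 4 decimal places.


Using Bayes' theorem:

P(H|E) = P(E|H) × P(H) / P(E)
       = 0.7000 × 0.5643 / 0.4277
       = 0.39501000 / 0.4277
       = 0.9236

The evidence strengthens our belief in H.
Prior: 0.5643 → Posterior: 0.9236


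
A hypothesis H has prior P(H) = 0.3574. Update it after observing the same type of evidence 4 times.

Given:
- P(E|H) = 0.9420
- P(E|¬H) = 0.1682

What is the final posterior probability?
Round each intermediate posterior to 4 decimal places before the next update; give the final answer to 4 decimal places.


Sequential Bayesian updating:

Initial prior: P(H) = 0.3574

Update 1:
  P(E) = 0.9420 × 0.3574 + 0.1682 × 0.6426 = 0.33667080 + 0.10808532 = 0.44475612
  P(H|E) = 0.33667080 / 0.44475612 = 0.7570

Update 2:
  P(E) = 0.9420 × 0.7570 + 0.1682 × 0.2430 = 0.71309400 + 0.04087260 = 0.75396660
  P(H|E) = 0.71309400 / 0.75396660 = 0.9458

Update 3:
  P(E) = 0.9420 × 0.9458 + 0.1682 × 0.0542 = 0.89094360 + 0.00911644 = 0.90006004
  P(H|E) = 0.89094360 / 0.90006004 = 0.9899

Update 4:
  P(E) = 0.9420 × 0.9899 + 0.1682 × 0.0101 = 0.93248580 + 0.00169882 = 0.93418462
  P(H|E) = 0.93248580 / 0.93418462 = 0.9982

Final posterior: 0.9982


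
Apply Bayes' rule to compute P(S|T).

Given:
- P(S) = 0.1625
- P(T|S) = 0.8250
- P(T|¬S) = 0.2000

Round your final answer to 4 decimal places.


Bayes' theorem: P(S|T) = P(T|S) × P(S) / P(T)

Step 1: Calculate P(T) using law of total probability
P(T) = P(T|S)P(S) + P(T|¬S)P(¬S)
     = 0.8250 × 0.1625 + 0.2000 × 0.8375
     = 0.13406250 + 0.16750000
     = 0.30156250

Step 2: Apply Bayes' theorem
P(S|T) = P(T|S) × P(S) / P(T)
       = 0.13406250 / 0.30156250
       = 0.4446


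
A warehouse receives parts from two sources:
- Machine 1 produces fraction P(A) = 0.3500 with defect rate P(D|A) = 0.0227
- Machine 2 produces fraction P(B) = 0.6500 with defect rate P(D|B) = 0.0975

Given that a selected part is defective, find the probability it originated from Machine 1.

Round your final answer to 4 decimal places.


Let A = from Machine 1, D = defective

Given:
- P(A) = 0.3500, P(B) = 0.6500
- P(D|A) = 0.0227, P(D|B) = 0.0975

Step 1: Find P(D)
P(D) = P(D|A)P(A) + P(D|B)P(B)
     = 0.0227 × 0.3500 + 0.0975 × 0.6500
     = 0.00794500 + 0.06337500
     = 0.07132000

Step 2: Apply Bayes' theorem
P(A|D) = P(D|A)P(A) / P(D)
       = 0.00794500 / 0.07132000
       = 0.1114


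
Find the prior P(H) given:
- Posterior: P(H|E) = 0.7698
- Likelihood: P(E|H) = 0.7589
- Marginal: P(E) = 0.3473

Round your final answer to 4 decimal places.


From Bayes' theorem: P(H|E) = P(E|H) × P(H) / P(E)

Rearranging for P(H):
P(H) = P(H|E) × P(E) / P(E|H)
     = 0.7698 × 0.3473 / 0.7589
     = 0.26735154 / 0.7589
     = 0.3523


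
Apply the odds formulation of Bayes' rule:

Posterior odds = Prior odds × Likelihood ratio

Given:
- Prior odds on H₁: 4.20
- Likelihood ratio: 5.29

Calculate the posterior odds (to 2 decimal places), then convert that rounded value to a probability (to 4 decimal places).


Step 1: Calculate posterior odds
Posterior odds = Prior odds × LR
               = 4.20 × 5.29
               = 22.22

Step 2: Convert to probability
P(H₁|E) = Posterior odds / (1 + Posterior odds)
       = 22.22 / (1 + 22.22)
       = 22.22 / 23.22
       = 0.9569

The evidence increased P(H₁) from 0.8077 to 0.9569.


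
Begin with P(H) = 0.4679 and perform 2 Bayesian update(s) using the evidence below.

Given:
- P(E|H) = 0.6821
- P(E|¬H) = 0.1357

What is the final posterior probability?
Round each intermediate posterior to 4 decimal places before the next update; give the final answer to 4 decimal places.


Sequential Bayesian updating:

Initial prior: P(H) = 0.4679

Update 1:
  P(E) = 0.6821 × 0.4679 + 0.1357 × 0.5321 = 0.31915459 + 0.07220597 = 0.39136056
  P(H|E) = 0.31915459 / 0.39136056 = 0.8155

Update 2:
  P(E) = 0.6821 × 0.8155 + 0.1357 × 0.1845 = 0.55625255 + 0.02503665 = 0.58128920
  P(H|E) = 0.55625255 / 0.58128920 = 0.9569

Final posterior: 0.9569


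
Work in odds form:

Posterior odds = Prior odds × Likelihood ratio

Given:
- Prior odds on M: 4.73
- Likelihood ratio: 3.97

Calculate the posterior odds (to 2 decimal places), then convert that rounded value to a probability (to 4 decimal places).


Step 1: Calculate posterior odds
Posterior odds = Prior odds × LR
               = 4.73 × 3.97
               = 18.78

Step 2: Convert to probability
P(M|E) = Posterior odds / (1 + Posterior odds)
       = 18.78 / (1 + 18.78)
       = 18.78 / 19.78
       = 0.9494

The evidence increased P(M) from 0.8255 to 0.9494.


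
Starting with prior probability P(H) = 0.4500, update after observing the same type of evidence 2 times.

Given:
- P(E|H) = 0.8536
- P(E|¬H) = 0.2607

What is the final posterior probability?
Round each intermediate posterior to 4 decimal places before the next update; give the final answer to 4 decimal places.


Sequential Bayesian updating:

Initial prior: P(H) = 0.4500

Update 1:
  P(E) = 0.8536 × 0.4500 + 0.2607 × 0.5500 = 0.38412000 + 0.14338500 = 0.52750500
  P(H|E) = 0.38412000 / 0.52750500 = 0.7282

Update 2:
  P(E) = 0.8536 × 0.7282 + 0.2607 × 0.2718 = 0.62159152 + 0.07085826 = 0.69244978
  P(H|E) = 0.62159152 / 0.69244978 = 0.8977

Final posterior: 0.8977


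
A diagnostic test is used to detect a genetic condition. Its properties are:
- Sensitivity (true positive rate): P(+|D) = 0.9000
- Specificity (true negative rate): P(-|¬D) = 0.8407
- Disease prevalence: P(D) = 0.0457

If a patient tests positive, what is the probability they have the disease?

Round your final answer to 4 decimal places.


Let D = has disease, + = positive test

Given:
- P(D) = 0.0457 (prevalence)
- P(+|D) = 0.9000 (sensitivity)
- P(-|¬D) = 0.8407 (specificity)
- P(+|¬D) = 0.1593 (false positive rate = 1 - specificity)

Step 1: Find P(+)
P(+) = P(+|D)P(D) + P(+|¬D)P(¬D)
     = 0.9000 × 0.0457 + 0.1593 × 0.9543
     = 0.04113000 + 0.15201999
     = 0.19314999

Step 2: Apply Bayes' theorem for P(D|+)
P(D|+) = P(+|D)P(D) / P(+)
       = 0.04113000 / 0.19314999
       = 0.2129


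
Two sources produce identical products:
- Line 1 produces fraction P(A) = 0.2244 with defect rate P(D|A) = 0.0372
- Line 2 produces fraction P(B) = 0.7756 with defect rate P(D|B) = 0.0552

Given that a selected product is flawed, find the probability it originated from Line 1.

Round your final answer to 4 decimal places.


Let A = from Line 1, D = flawed

Given:
- P(A) = 0.2244, P(B) = 0.7756
- P(D|A) = 0.0372, P(D|B) = 0.0552

Step 1: Find P(D)
P(D) = P(D|A)P(A) + P(D|B)P(B)
     = 0.0372 × 0.2244 + 0.0552 × 0.7756
     = 0.00834768 + 0.04281312
     = 0.05116080

Step 2: Apply Bayes' theorem
P(A|D) = P(D|A)P(A) / P(D)
       = 0.00834768 / 0.05116080
       = 0.1632


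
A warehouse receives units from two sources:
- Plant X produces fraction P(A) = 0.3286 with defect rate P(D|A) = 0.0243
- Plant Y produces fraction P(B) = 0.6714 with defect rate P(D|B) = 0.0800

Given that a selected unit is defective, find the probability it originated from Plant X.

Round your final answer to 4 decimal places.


Let A = from Plant X, D = defective

Given:
- P(A) = 0.3286, P(B) = 0.6714
- P(D|A) = 0.0243, P(D|B) = 0.0800

Step 1: Find P(D)
P(D) = P(D|A)P(A) + P(D|B)P(B)
     = 0.0243 × 0.3286 + 0.0800 × 0.6714
     = 0.00798498 + 0.05371200
     = 0.06169698

Step 2: Apply Bayes' theorem
P(A|D) = P(D|A)P(A) / P(D)
       = 0.00798498 / 0.06169698
       = 0.1294


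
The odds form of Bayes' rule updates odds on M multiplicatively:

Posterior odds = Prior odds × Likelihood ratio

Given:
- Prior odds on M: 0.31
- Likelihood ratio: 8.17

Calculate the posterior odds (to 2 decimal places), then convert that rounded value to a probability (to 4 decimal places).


Step 1: Calculate posterior odds
Posterior odds = Prior odds × LR
               = 0.31 × 8.17
               = 2.53

Step 2: Convert to probability
P(M|E) = Posterior odds / (1 + Posterior odds)
       = 2.53 / (1 + 2.53)
       = 2.53 / 3.53
       = 0.7167

The evidence increased P(M) from 0.2366 to 0.7167.


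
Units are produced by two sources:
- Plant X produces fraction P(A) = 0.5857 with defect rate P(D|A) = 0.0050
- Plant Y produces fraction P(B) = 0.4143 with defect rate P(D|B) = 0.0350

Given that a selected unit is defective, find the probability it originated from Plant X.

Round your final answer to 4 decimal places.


Let A = from Plant X, D = defective

Given:
- P(A) = 0.5857, P(B) = 0.4143
- P(D|A) = 0.0050, P(D|B) = 0.0350

Step 1: Find P(D)
P(D) = P(D|A)P(A) + P(D|B)P(B)
     = 0.0050 × 0.5857 + 0.0350 × 0.4143
     = 0.00292850 + 0.01450050
     = 0.01742900

Step 2: Apply Bayes' theorem
P(A|D) = P(D|A)P(A) / P(D)
       = 0.00292850 / 0.01742900
       = 0.1680


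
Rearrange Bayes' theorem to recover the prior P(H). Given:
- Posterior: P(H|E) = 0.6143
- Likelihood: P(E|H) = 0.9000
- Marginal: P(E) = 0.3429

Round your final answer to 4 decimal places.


From Bayes' theorem: P(H|E) = P(E|H) × P(H) / P(E)

Rearranging for P(H):
P(H) = P(H|E) × P(E) / P(E|H)
     = 0.6143 × 0.3429 / 0.9000
     = 0.21064347 / 0.9000
     = 0.2340


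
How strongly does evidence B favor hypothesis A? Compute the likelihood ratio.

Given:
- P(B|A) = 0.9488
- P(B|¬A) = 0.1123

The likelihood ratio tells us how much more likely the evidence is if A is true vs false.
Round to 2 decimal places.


Likelihood Ratio (LR) = P(B|A) / P(B|¬A)

LR = 0.9488 / 0.1123
   = 8.45

The evidence is 8.45 times more likely if A is true than if A is false.
LR > 1, so observing B raises the odds in favor of A.


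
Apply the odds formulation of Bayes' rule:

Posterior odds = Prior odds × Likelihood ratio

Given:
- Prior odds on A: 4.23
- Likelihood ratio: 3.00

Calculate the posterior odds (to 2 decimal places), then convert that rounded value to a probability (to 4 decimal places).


Step 1: Calculate posterior odds
Posterior odds = Prior odds × LR
               = 4.23 × 3.00
               = 12.69

Step 2: Convert to probability
P(A|E) = Posterior odds / (1 + Posterior odds)
       = 12.69 / (1 + 12.69)
       = 12.69 / 13.69
       = 0.9270

The evidence increased P(A) from 0.8088 to 0.9270.


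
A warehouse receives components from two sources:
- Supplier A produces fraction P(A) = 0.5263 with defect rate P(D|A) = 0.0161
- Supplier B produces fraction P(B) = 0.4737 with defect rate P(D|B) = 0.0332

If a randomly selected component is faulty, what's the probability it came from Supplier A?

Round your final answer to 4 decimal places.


Let A = from Supplier A, D = faulty

Given:
- P(A) = 0.5263, P(B) = 0.4737
- P(D|A) = 0.0161, P(D|B) = 0.0332

Step 1: Find P(D)
P(D) = P(D|A)P(A) + P(D|B)P(B)
     = 0.0161 × 0.5263 + 0.0332 × 0.4737
     = 0.00847343 + 0.01572684
     = 0.02420027

Step 2: Apply Bayes' theorem
P(A|D) = P(D|A)P(A) / P(D)
       = 0.00847343 / 0.02420027
       = 0.3501


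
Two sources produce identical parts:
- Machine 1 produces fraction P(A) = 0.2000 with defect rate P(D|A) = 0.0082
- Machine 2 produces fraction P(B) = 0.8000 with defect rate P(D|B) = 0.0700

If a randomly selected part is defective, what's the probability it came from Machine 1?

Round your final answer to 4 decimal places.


Let A = from Machine 1, D = defective

Given:
- P(A) = 0.2000, P(B) = 0.8000
- P(D|A) = 0.0082, P(D|B) = 0.0700

Step 1: Find P(D)
P(D) = P(D|A)P(A) + P(D|B)P(B)
     = 0.0082 × 0.2000 + 0.0700 × 0.8000
     = 0.00164000 + 0.05600000
     = 0.05764000

Step 2: Apply Bayes' theorem
P(A|D) = P(D|A)P(A) / P(D)
       = 0.00164000 / 0.05764000
       = 0.0285


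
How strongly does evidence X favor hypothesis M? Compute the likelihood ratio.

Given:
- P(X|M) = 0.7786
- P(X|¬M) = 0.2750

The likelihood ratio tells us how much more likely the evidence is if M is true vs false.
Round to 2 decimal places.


Likelihood Ratio (LR) = P(X|M) / P(X|¬M)

LR = 0.7786 / 0.2750
   = 2.83

The evidence is 2.83 times more likely if M is true than if M is false.
Because LR exceeds 1, X is evidence for M.
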